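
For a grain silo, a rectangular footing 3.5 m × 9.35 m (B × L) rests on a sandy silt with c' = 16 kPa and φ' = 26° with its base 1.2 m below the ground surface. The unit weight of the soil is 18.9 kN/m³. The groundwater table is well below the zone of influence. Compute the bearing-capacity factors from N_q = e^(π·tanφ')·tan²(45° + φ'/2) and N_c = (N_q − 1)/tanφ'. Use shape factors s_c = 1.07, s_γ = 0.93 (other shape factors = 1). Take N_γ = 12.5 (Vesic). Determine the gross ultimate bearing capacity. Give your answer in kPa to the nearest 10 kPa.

q_ult ≈ 1030 kPa

tan26° = 0.4877, so N_q = e^(π×0.4877)·tan²(58°) = 4.629 × 2.561 = 11.85.
N_c = (11.85 − 1)/tan26° = 22.25.
q = γ·D_f = 18.9 × 1.2 = 22.68 kPa.
c·N_c·s_c = 16 × 22.254 × 1.07 = 381 kPa
q·N_q = 22.68 × 11.854 = 268.85 kPa
0.5·γ·B·N_γ·s_γ = 0.5 × 18.9 × 3.5 × 12.5 × 0.93 = 384.5 kPa
q_ult = 381 + 268.85 + 384.5 = 1034.3 kPa.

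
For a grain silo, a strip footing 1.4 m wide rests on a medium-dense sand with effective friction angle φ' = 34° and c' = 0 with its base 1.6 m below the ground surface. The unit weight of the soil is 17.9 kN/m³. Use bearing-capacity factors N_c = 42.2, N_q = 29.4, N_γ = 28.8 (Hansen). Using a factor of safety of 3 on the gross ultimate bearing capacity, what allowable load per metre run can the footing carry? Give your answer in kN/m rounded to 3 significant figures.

Effective surcharge at the founding depth q = γ·D_f = 17.9 × 1.6 = 28.64 kPa.
q_ult = q·N_q + 0.5·γ·B·N_γ
     = 28.64 × 29.4 + 0.5 × 17.9 × 1.4 × 28.8
     = 842.02 + 360.86 = 1202.9 kPa.
Gross allowable pressure q_all = 1202.9 / 3 = 400.96 kPa.
Allowable wall load = q_all × B = 400.96 × 1.4 = 561.34 kN per metre run.

≈ 561 kN/m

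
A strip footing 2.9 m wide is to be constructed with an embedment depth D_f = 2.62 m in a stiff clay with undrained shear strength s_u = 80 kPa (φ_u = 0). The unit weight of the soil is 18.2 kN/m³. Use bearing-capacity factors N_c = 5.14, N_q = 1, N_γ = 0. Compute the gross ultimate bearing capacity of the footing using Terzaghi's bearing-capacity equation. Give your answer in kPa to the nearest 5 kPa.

Effective surcharge at the founding depth q = γ·D_f = 18.2 × 2.62 = 47.684 kPa.
q_ult = c·N_c + q·N_q
     = 80 × 5.14 + 47.684 × 1
     = 411.2 + 47.684 = 458.88 kPa.

q_ult ≈ 460 kPa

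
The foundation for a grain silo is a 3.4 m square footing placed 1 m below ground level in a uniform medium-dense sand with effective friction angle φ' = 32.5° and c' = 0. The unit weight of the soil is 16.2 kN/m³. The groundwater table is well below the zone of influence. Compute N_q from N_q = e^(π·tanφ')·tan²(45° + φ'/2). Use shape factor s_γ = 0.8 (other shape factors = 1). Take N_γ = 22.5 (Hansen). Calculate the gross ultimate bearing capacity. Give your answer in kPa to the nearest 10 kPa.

q_ult ≈ 890 kPa

tan32.5° = 0.6371, so N_q = e^(π×0.6371)·tan²(61.25°) = 7.4 × 3.322 = 24.58.
q = γ·D_f = 16.2 × 1 = 16.2 kPa.
q·N_q = 16.2 × 24.585 = 398.27 kPa
0.5·γ·B·N_γ·s_γ = 0.5 × 16.2 × 3.4 × 22.5 × 0.8 = 495.72 kPa
q_ult = 398.27 + 495.72 = 893.99 kPa.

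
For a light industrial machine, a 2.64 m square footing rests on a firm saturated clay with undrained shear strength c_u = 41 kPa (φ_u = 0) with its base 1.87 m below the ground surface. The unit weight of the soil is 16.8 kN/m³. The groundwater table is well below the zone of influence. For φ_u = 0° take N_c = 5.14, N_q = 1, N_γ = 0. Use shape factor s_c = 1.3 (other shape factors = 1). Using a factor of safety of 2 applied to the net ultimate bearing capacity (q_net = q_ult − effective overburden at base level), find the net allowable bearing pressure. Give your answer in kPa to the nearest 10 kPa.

q = γ·D_f = 16.8 × 1.87 = 31.416 kPa.
c·N_c·s_c = 41 × 5.14 × 1.3 = 273.96 kPa
q·N_q = 31.416 × 1 = 31.416 kPa
q_ult = 273.96 + 31.416 = 305.38 kPa.
Net ultimate: q_net = 305.38 − 31.416 = 273.96 kPa.
q_all(net) = 273.96 / 2 = 136.98 kPa.

q_all(net) ≈ 140 kPa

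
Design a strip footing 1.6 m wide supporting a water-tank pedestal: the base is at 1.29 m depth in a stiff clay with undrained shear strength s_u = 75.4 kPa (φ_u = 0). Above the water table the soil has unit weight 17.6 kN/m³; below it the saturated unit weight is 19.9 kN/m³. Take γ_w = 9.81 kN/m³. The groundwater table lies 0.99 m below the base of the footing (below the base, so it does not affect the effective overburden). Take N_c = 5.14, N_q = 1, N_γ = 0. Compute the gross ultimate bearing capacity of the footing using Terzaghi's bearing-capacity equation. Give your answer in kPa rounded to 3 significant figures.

q = γ·D_f = 17.6 × 1.29 = 22.704 kPa.
c·N_c = 75.4 × 5.14 = 387.56 kPa
q·N_q = 22.704 × 1 = 22.704 kPa
q_ult = 387.56 + 22.704 = 410.26 kPa.

q_ult ≈ 410 kPa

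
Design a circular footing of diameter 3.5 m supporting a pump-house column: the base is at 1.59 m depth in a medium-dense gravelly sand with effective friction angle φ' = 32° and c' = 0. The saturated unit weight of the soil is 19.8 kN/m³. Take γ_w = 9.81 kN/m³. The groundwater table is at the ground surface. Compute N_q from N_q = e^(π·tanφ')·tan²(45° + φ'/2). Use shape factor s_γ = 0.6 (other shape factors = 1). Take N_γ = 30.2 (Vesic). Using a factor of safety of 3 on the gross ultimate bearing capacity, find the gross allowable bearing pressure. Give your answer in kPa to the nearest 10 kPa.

N_q = e^(π·tan32°)·tan²(61°) = 23.18.
With the water table at the surface the whole profile is submerged: γ' = 19.8 − 9.81 = 9.99 kN/m³, so q = γ'·D_f = 15.884 kPa; the same γ' applies in the ½γBN_γ term.
q_ult = q·N_q + 0.5·γ·B·N_γ·s_γ
     = 15.884 × 23.177 + 0.5 × 9.99 × 3.5 × 30.2 × 0.6
     = 368.14 + 316.78 = 684.93 kPa.
q_all = 684.93 / 3 = 228.31 kPa.

q_all ≈ 230 kPa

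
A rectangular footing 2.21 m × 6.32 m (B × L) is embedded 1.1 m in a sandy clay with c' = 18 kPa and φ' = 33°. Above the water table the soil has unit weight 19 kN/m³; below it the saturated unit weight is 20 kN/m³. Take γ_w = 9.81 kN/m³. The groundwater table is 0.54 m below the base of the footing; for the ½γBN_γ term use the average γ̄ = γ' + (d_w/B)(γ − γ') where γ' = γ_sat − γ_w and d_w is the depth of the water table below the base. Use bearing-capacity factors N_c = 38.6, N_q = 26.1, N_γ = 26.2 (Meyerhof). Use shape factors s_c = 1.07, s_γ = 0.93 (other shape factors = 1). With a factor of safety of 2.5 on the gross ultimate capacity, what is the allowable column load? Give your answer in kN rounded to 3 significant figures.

P_all ≈ 9060 kN

q = γ·D_f = 19 × 1.1 = 20.9 kPa.
γ' = 10.19 kN/m³; averaging over the depth B below the base, γ̄ = γ' + (d_w/B)(γ − γ') = 12.343 kN/m³.
c·N_c·s_c = 18 × 38.6 × 1.07 = 743.44 kPa
q·N_q = 20.9 × 26.1 = 545.49 kPa
0.5·γ·B·N_γ·s_γ = 0.5 × 12.343 × 2.21 × 26.2 × 0.93 = 332.32 kPa
q_ult = 743.44 + 545.49 + 332.32 = 1621.2 kPa.
Gross allowable pressure q_all = 1621.2 / 2.5 = 648.5 kPa.
Footing area = 13.9672 m², so allowable column load = 648.5 × 13.9672 = 9057.7 kN.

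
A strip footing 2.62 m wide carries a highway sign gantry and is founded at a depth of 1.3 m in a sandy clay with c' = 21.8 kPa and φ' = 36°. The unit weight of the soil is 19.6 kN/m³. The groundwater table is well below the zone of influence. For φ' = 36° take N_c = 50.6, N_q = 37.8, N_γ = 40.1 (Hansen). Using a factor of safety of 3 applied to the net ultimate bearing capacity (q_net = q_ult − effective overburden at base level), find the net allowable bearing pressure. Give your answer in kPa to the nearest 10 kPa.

q_all(net) ≈ 1020 kPa

Overburden at base level: q = 19.6 × 1.3 = 25.48 kPa.
Cohesion term c·N_c = 21.8 × 50.6 = 1103.1 kPa; surcharge term q·N_q = 25.48 × 37.8 = 963.14 kPa; self-weight term 0.5·γ·B·N_γ = 0.5 × 19.6 × 2.62 × 40.1 = 1029.6 kPa.
q_ult = 1103.1 + 963.14 + 1029.6 = 3095.8 kPa.
Net ultimate: q_net = 3095.8 − 25.48 = 3070.4 kPa.
q_all(net) = 3070.4 / 3 = 1023.5 kPa.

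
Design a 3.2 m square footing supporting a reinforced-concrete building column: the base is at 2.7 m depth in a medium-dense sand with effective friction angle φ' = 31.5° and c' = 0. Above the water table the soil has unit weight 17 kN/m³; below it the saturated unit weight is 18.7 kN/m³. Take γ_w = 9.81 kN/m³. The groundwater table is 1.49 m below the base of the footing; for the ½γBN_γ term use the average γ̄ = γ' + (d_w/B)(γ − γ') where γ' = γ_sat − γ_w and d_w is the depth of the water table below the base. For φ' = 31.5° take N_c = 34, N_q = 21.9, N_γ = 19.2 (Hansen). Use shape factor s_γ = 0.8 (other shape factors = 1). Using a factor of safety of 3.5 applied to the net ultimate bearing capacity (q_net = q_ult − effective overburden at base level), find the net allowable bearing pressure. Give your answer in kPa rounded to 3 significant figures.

q_all(net) ≈ 363 kPa

q = γ·D_f = 17 × 2.7 = 45.9 kPa.
γ' = 8.89 kN/m³; averaging over the depth B below the base, γ̄ = γ' + (d_w/B)(γ − γ') = 12.666 kN/m³.
q·N_q = 45.9 × 21.9 = 1005.2 kPa
0.5·γ·B·N_γ·s_γ = 0.5 × 12.666 × 3.2 × 19.2 × 0.8 = 311.28 kPa
q_ult = 1005.2 + 311.28 = 1316.5 kPa.
Net ultimate: q_net = 1316.5 − 45.9 = 1270.6 kPa.
q_all(net) = 1270.6 / 3.5 = 363.03 kPa.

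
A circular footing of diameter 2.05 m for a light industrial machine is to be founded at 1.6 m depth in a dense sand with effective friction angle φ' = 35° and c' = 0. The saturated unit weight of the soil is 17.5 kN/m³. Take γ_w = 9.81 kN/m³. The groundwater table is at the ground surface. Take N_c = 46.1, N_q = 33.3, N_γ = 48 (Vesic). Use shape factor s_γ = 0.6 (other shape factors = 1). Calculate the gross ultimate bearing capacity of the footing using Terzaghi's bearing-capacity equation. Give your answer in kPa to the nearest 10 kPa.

q_ult ≈ 640 kPa

Water table at ground surface, so effective unit weight γ' = 17.5 − 9.81 = 7.69 kN/m³ is used throughout; overburden q = 7.69 × 1.6 = 12.304 kPa; the same γ' applies in the ½γBN_γ term.
Surcharge term q·N_q = 12.304 × 33.3 = 409.72 kPa; self-weight term 0.5·γ·B·N_γ·s_γ = 0.5 × 7.69 × 2.05 × 48 × 0.6 = 227.01 kPa.
q_ult = 409.72 + 227.01 = 636.73 kPa.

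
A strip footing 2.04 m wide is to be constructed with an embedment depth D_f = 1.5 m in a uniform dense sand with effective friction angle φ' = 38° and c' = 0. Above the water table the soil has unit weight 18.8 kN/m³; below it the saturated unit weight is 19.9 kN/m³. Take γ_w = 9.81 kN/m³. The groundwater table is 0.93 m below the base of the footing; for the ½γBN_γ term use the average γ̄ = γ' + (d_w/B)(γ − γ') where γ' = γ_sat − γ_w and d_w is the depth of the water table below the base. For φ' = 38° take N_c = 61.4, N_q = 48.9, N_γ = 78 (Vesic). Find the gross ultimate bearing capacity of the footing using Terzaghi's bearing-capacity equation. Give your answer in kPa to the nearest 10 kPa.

q_ult ≈ 2500 kPa

Overburden at base level: q = 18.8 × 1.5 = 28.2 kPa.
The water table is 0.93 m below the base (< B = 2.04 m), so the ½γBN_γ term uses γ̄ = γ' + (d_w/B)(γ − γ') = 10.09 + (0.93/2.04)(18.8 − 10.09) = 14.061 kN/m³.
Surcharge term q·N_q = 28.2 × 48.9 = 1379 kPa; self-weight term 0.5·γ·B·N_γ = 0.5 × 14.061 × 2.04 × 78 = 1118.7 kPa.
q_ult = 1379 + 1118.7 = 2497.7 kPa.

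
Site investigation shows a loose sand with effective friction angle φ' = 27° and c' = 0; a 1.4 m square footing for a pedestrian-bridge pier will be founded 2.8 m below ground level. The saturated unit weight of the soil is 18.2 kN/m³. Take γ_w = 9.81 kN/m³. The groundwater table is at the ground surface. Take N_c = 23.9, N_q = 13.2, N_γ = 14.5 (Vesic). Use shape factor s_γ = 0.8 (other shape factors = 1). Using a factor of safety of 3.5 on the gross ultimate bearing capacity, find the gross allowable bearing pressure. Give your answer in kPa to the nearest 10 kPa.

q_all ≈ 110 kPa

With the water table at the surface the whole profile is submerged: γ' = 18.2 − 9.81 = 8.39 kN/m³, so q = γ'·D_f = 23.492 kPa; the same γ' applies in the ½γBN_γ term.
q_ult = q·N_q + 0.5·γ·B·N_γ·s_γ
     = 23.492 × 13.2 + 0.5 × 8.39 × 1.4 × 14.5 × 0.8
     = 310.09 + 68.127 = 378.22 kPa.
q_all = 378.22 / 3.5 = 108.06 kPa.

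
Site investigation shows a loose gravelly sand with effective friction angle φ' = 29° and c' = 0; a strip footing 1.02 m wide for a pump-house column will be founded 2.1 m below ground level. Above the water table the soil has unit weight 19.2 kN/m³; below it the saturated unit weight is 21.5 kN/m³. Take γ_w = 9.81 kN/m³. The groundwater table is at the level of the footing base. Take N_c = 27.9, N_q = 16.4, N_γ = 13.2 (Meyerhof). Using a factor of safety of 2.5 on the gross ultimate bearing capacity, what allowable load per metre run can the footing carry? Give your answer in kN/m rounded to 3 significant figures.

≈ 302 kN/m

Effective surcharge at the founding depth q = γ·D_f = 19.2 × 2.1 = 40.32 kPa.
The water table coincides with the base, so in the self-weight term γ → γ' = 11.69 kN/m³.
q_ult = q·N_q + 0.5·γ·B·N_γ
     = 40.32 × 16.4 + 0.5 × 11.69 × 1.02 × 13.2
     = 661.25 + 78.697 = 739.95 kPa.
Gross allowable pressure q_all = 739.95 / 2.5 = 295.98 kPa.
Allowable wall load = q_all × B = 295.98 × 1.02 = 301.9 kN per metre run.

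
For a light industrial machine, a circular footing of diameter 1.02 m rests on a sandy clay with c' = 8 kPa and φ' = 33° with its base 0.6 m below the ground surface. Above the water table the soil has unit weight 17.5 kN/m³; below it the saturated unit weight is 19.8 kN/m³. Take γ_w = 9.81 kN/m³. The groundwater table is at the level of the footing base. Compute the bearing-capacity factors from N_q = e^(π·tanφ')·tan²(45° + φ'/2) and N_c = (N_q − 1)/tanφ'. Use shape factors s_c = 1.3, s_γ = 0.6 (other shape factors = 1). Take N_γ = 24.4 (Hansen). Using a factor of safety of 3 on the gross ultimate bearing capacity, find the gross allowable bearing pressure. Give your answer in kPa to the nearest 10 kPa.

q_all ≈ 250 kPa

N_q = e^(π·tan33°)·tan²(61.5°) = 26.09; N_c = (N_q − 1)/tanφ' = 38.64.
Overburden at base level: q = 17.5 × 0.6 = 10.5 kPa.
Below the base the soil is submerged, so the ½γBN_γ term uses γ' = 19.8 − 9.81 = 9.99 kN/m³.
Cohesion term c·N_c·s_c = 8 × 38.638 × 1.3 = 401.84 kPa; surcharge term q·N_q = 10.5 × 26.092 = 273.97 kPa; self-weight term 0.5·γ·B·N_γ·s_γ = 0.5 × 9.99 × 1.02 × 24.4 × 0.6 = 74.589 kPa.
q_ult = 401.84 + 273.97 + 74.589 = 750.39 kPa.
q_all = 750.39 / 3 = 250.13 kPa.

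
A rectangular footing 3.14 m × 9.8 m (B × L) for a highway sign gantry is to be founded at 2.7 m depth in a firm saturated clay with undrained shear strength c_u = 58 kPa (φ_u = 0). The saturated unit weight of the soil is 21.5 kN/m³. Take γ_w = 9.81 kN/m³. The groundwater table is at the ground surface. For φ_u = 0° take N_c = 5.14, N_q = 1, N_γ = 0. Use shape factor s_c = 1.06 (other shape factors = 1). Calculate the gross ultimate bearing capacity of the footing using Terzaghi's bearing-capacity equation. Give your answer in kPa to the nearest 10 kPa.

With the water table at the surface the whole profile is submerged: γ' = 21.5 − 9.81 = 11.69 kN/m³, so q = γ'·D_f = 31.563 kPa.
q_ult = c·N_c·s_c + q·N_q
     = 58 × 5.14 × 1.06 + 31.563 × 1
     = 316.01 + 31.563 = 347.57 kPa.

q_ult ≈ 350 kPa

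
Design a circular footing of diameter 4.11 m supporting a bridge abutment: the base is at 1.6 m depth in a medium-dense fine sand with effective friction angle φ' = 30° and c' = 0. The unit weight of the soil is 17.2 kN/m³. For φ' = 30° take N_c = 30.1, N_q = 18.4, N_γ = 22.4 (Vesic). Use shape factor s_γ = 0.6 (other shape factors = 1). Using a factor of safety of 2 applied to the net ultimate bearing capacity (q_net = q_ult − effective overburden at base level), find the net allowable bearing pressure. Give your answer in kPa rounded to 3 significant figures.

q_all(net) ≈ 477 kPa

q = γ·D_f = 17.2 × 1.6 = 27.52 kPa.
q·N_q = 27.52 × 18.4 = 506.37 kPa
0.5·γ·B·N_γ·s_γ = 0.5 × 17.2 × 4.11 × 22.4 × 0.6 = 475.05 kPa
q_ult = 506.37 + 475.05 = 981.42 kPa.
Net ultimate: q_net = 981.42 − 27.52 = 953.9 kPa.
q_all(net) = 953.9 / 2 = 476.95 kPa.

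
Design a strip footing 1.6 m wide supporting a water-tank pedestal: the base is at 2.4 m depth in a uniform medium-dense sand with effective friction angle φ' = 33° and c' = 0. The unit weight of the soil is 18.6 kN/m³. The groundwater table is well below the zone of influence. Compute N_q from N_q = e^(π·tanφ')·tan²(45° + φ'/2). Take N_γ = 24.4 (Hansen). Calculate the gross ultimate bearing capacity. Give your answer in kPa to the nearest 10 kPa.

tan33° = 0.6494, so N_q = e^(π×0.6494)·tan²(61.5°) = 7.692 × 3.392 = 26.09.
Overburden at base level: q = 18.6 × 2.4 = 44.64 kPa.
Surcharge term q·N_q = 44.64 × 26.092 = 1164.7 kPa; self-weight term 0.5·γ·B·N_γ = 0.5 × 18.6 × 1.6 × 24.4 = 363.07 kPa.
q_ult = 1164.7 + 363.07 = 1527.8 kPa.

q_ult ≈ 1530 kPa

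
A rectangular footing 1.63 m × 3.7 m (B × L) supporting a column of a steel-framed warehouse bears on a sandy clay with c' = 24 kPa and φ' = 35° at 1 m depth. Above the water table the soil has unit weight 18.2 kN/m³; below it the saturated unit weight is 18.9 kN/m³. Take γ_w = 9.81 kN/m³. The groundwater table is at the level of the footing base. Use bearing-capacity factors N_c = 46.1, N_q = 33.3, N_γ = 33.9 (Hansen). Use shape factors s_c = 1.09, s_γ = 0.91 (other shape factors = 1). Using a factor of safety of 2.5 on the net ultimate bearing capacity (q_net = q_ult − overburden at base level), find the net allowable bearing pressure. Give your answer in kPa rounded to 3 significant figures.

q = γ·D_f = 18.2 × 1 = 18.2 kPa.
For the ½γBN_γ term take γ' = 18.9 − 9.81 = 9.09 kN/m³ (soil below base is submerged).
c·N_c·s_c = 24 × 46.1 × 1.09 = 1206 kPa
q·N_q = 18.2 × 33.3 = 606.06 kPa
0.5·γ·B·N_γ·s_γ = 0.5 × 9.09 × 1.63 × 33.9 × 0.91 = 228.54 kPa
q_ult = 1206 + 606.06 + 228.54 = 2040.6 kPa.
q_net = 2040.6 − 18.2 = 2022.4 kPa.
q_all(net) = 2022.4 / 2.5 = 808.95 kPa.

q_all(net) ≈ 809 kPa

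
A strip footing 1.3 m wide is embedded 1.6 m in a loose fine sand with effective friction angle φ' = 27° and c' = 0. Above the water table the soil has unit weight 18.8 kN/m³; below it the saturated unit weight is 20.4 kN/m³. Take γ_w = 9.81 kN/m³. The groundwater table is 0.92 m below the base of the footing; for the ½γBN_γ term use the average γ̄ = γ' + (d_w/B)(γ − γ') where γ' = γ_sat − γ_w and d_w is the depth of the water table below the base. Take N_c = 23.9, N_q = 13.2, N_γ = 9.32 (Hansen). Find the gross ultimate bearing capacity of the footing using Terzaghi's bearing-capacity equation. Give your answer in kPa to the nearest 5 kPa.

q_ult ≈ 495 kPa

q = γ·D_f = 18.8 × 1.6 = 30.08 kPa.
γ' = 10.59 kN/m³; averaging over the depth B below the base, γ̄ = γ' + (d_w/B)(γ − γ') = 16.4 kN/m³.
q·N_q = 30.08 × 13.2 = 397.06 kPa
0.5·γ·B·N_γ = 0.5 × 16.4 × 1.3 × 9.32 = 99.352 kPa
q_ult = 397.06 + 99.352 = 496.41 kPa.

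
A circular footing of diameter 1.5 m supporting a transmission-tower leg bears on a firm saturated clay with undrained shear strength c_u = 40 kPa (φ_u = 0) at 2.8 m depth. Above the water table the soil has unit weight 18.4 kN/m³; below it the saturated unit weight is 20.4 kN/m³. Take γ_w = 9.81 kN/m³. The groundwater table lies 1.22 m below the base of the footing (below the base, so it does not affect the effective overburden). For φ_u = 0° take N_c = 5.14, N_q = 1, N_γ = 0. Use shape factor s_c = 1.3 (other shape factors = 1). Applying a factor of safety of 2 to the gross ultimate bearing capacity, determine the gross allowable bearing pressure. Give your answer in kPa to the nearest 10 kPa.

q_all ≈ 160 kPa

q = γ·D_f = 18.4 × 2.8 = 51.52 kPa.
c·N_c·s_c = 40 × 5.14 × 1.3 = 267.28 kPa
q·N_q = 51.52 × 1 = 51.52 kPa
q_ult = 267.28 + 51.52 = 318.8 kPa.
q_all = q_ult / FS = 318.8 / 2 = 159.4 kPa.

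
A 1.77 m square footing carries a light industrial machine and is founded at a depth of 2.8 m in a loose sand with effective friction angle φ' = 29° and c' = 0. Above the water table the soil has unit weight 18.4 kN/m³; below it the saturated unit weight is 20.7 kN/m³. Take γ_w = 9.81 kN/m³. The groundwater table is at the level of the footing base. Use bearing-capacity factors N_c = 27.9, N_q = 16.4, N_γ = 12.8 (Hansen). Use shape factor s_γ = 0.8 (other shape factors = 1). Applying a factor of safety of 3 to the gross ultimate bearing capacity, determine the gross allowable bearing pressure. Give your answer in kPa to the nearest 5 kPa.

q_all ≈ 315 kPa

q = γ·D_f = 18.4 × 2.8 = 51.52 kPa.
For the ½γBN_γ term take γ' = 20.7 − 9.81 = 10.89 kN/m³ (soil below base is submerged).
q·N_q = 51.52 × 16.4 = 844.93 kPa
0.5·γ·B·N_γ·s_γ = 0.5 × 10.89 × 1.77 × 12.8 × 0.8 = 98.69 kPa
q_ult = 844.93 + 98.69 = 943.62 kPa.
q_all = q_ult / FS = 943.62 / 3 = 314.54 kPa.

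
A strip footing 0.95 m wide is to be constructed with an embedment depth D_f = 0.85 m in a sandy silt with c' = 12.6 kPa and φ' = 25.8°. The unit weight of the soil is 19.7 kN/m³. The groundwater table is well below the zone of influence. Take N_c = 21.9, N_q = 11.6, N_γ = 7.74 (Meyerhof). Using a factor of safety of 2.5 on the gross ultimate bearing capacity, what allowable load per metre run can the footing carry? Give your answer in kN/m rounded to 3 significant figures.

Effective surcharge at the founding depth q = γ·D_f = 19.7 × 0.85 = 16.745 kPa.
q_ult = c·N_c + q·N_q + 0.5·γ·B·N_γ
     = 12.6 × 21.9 + 16.745 × 11.6 + 0.5 × 19.7 × 0.95 × 7.74
     = 275.94 + 194.24 + 72.427 = 542.61 kPa.
Gross allowable pressure q_all = 542.61 / 2.5 = 217.04 kPa.
Allowable wall load = q_all × B = 217.04 × 0.95 = 206.19 kN per metre run.

≈ 206 kN/m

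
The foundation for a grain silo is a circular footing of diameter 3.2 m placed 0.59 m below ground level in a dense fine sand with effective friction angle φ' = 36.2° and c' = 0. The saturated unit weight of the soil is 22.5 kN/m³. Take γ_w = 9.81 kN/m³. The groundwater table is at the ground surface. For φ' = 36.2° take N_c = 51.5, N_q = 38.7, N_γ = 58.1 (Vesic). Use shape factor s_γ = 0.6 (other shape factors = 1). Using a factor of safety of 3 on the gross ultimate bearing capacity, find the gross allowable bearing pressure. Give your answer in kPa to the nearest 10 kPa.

q_all ≈ 330 kPa

Water table at ground surface, so effective unit weight γ' = 22.5 − 9.81 = 12.69 kN/m³ is used throughout; overburden q = 12.69 × 0.59 = 7.4871 kPa; the same γ' applies in the ½γBN_γ term.
Surcharge term q·N_q = 7.4871 × 38.7 = 289.75 kPa; self-weight term 0.5·γ·B·N_γ·s_γ = 0.5 × 12.69 × 3.2 × 58.1 × 0.6 = 707.8 kPa.
q_ult = 289.75 + 707.8 = 997.55 kPa.
q_all = 997.55 / 3 = 332.52 kPa.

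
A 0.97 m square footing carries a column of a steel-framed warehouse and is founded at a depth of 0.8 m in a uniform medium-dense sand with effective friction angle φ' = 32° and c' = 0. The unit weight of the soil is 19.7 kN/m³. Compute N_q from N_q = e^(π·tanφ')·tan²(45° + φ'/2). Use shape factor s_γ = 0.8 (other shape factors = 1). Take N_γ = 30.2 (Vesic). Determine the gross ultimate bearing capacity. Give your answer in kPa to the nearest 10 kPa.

q_ult ≈ 600 kPa

tan32° = 0.6249, so N_q = e^(π×0.6249)·tan²(61°) = 7.121 × 3.255 = 23.18.
Overburden at base level: q = 19.7 × 0.8 = 15.76 kPa.
Surcharge term q·N_q = 15.76 × 23.177 = 365.27 kPa; self-weight term 0.5·γ·B·N_γ·s_γ = 0.5 × 19.7 × 0.97 × 30.2 × 0.8 = 230.84 kPa.
q_ult = 365.27 + 230.84 = 596.1 kPa.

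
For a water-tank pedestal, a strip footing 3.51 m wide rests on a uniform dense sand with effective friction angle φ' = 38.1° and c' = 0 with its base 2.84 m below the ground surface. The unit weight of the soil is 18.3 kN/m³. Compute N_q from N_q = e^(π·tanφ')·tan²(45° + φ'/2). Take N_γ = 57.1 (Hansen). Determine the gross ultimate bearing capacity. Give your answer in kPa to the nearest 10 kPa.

q_ult ≈ 4410 kPa

tan38.1° = 0.7841, so N_q = e^(π×0.7841)·tan²(64.05°) = 11.744 × 4.222 = 49.59.
q = γ·D_f = 18.3 × 2.84 = 51.972 kPa.
q·N_q = 51.972 × 49.587 = 2577.1 kPa
0.5·γ·B·N_γ = 0.5 × 18.3 × 3.51 × 57.1 = 1833.9 kPa
q_ult = 2577.1 + 1833.9 = 4411 kPa.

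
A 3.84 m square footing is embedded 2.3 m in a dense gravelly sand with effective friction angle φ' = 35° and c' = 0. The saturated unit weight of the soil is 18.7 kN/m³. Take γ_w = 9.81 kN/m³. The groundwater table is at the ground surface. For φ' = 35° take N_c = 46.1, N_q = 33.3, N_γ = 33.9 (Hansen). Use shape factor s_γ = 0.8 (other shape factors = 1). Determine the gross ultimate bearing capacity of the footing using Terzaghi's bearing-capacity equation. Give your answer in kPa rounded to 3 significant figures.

q_ult ≈ 1140 kPa

Water table at ground surface, so effective unit weight γ' = 18.7 − 9.81 = 8.89 kN/m³ is used throughout; overburden q = 8.89 × 2.3 = 20.447 kPa; the same γ' applies in the ½γBN_γ term.
Surcharge term q·N_q = 20.447 × 33.3 = 680.89 kPa; self-weight term 0.5·γ·B·N_γ·s_γ = 0.5 × 8.89 × 3.84 × 33.9 × 0.8 = 462.91 kPa.
q_ult = 680.89 + 462.91 = 1143.8 kPa.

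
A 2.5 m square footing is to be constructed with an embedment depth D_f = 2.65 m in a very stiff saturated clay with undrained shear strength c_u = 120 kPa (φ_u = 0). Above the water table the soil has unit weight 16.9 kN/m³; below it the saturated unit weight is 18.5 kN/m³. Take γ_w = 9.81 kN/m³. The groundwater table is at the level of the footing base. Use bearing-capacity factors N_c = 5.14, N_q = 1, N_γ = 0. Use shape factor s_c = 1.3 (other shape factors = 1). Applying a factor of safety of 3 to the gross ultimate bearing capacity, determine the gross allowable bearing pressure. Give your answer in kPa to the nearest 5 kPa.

q_all ≈ 280 kPa

Overburden at base level: q = 16.9 × 2.65 = 44.785 kPa.
Cohesion term c·N_c·s_c = 120 × 5.14 × 1.3 = 801.84 kPa; surcharge term q·N_q = 44.785 × 1 = 44.785 kPa.
q_ult = 801.84 + 44.785 = 846.62 kPa.
q_all = q_ult / FS = 846.62 / 3 = 282.21 kPa.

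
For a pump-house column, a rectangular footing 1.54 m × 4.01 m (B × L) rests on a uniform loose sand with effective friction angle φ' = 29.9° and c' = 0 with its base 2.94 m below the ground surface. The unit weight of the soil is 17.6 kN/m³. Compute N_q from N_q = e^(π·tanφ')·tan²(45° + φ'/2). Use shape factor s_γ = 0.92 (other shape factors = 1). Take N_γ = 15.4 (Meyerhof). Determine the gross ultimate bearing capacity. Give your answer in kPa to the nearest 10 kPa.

tan29.9° = 0.575, so N_q = e^(π×0.575)·tan²(59.95°) = 6.089 × 2.988 = 18.19.
q = γ·D_f = 17.6 × 2.94 = 51.744 kPa.
q·N_q = 51.744 × 18.194 = 941.42 kPa
0.5·γ·B·N_γ·s_γ = 0.5 × 17.6 × 1.54 × 15.4 × 0.92 = 192 kPa
q_ult = 941.42 + 192 = 1133.4 kPa.

q_ult ≈ 1130 kPa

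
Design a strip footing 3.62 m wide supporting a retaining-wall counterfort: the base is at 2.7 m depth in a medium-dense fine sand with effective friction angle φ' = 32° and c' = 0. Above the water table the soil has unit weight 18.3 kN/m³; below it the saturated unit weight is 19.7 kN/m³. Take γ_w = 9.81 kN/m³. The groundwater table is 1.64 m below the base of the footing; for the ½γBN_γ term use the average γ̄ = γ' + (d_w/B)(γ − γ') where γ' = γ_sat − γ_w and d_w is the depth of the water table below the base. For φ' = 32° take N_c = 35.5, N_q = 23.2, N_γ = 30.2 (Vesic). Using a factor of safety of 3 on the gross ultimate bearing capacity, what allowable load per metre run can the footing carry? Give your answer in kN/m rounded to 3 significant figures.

Overburden at base level: q = 18.3 × 2.7 = 49.41 kPa.
The water table is 1.64 m below the base (< B = 3.62 m), so the ½γBN_γ term uses γ̄ = γ' + (d_w/B)(γ − γ') = 9.89 + (1.64/3.62)(18.3 − 9.89) = 13.7 kN/m³.
Surcharge term q·N_q = 49.41 × 23.2 = 1146.3 kPa; self-weight term 0.5·γ·B·N_γ = 0.5 × 13.7 × 3.62 × 30.2 = 748.87 kPa.
q_ult = 1146.3 + 748.87 = 1895.2 kPa.
Gross allowable pressure q_all = 1895.2 / 3 = 631.73 kPa.
Allowable wall load = q_all × B = 631.73 × 3.62 = 2286.9 kN per metre run.

≈ 2290 kN/m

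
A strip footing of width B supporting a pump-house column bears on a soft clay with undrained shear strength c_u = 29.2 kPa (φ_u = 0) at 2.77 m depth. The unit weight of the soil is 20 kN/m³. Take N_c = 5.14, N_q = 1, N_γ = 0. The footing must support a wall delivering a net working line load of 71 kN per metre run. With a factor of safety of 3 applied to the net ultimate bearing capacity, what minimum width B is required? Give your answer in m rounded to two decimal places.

B = 1.42 m

Effective surcharge at the founding depth q = γ·D_f = 20 × 2.77 = 55.4 kPa.
q_ult = c·N_c + q·N_q
     = 29.2 × 5.14 + 55.4 × 1
     = 150.09 + 55.4 = 205.49 kPa.
For φ = 0 the ½γBN_γ term vanishes, so q_ult is independent of B. q_net = 205.49 − 55.4 = 150.09 kPa; q_all(net) = 150.09/3 = 50.029 kPa.
Required width B = w / q_all(net) = 71 / 50.029 = 1.419 m.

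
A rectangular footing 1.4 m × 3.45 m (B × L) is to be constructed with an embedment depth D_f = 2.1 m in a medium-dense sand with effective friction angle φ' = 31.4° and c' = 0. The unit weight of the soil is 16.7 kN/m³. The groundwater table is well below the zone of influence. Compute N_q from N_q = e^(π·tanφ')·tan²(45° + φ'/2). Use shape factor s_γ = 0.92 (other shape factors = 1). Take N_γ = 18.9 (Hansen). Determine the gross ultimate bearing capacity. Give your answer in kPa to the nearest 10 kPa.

tan31.4° = 0.6104, so N_q = e^(π×0.6104)·tan²(60.7°) = 6.805 × 3.175 = 21.61.
q = γ·D_f = 16.7 × 2.1 = 35.07 kPa.
q·N_q = 35.07 × 21.608 = 757.81 kPa
0.5·γ·B·N_γ·s_γ = 0.5 × 16.7 × 1.4 × 18.9 × 0.92 = 203.27 kPa
q_ult = 757.81 + 203.27 = 961.07 kPa.

q_ult ≈ 960 kPa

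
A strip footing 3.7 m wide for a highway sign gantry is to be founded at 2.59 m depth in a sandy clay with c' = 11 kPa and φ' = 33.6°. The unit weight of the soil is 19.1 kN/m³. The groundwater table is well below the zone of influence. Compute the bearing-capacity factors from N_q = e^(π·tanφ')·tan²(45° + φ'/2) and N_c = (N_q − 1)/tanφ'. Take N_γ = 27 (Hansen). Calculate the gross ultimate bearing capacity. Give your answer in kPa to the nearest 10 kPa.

tan33.6° = 0.6644, so N_q = e^(π×0.6644)·tan²(61.8°) = 8.063 × 3.478 = 28.04.
N_c = (28.04 − 1)/tan33.6° = 40.7.
Overburden at base level: q = 19.1 × 2.59 = 49.469 kPa.
Cohesion term c·N_c = 11 × 40.705 = 447.75 kPa; surcharge term q·N_q = 49.469 × 28.044 = 1387.3 kPa; self-weight term 0.5·γ·B·N_γ = 0.5 × 19.1 × 3.7 × 27 = 954.05 kPa.
q_ult = 447.75 + 1387.3 + 954.05 = 2789.1 kPa.

q_ult ≈ 2790 kPa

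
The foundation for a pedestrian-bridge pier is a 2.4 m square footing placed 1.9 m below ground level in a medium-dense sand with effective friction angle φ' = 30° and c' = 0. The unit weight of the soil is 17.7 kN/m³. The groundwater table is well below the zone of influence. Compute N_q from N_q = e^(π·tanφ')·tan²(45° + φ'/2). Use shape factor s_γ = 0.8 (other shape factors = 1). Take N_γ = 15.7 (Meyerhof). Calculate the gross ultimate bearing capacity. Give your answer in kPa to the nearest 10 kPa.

q_ult ≈ 890 kPa

tan30° = 0.5774, so N_q = e^(π×0.5774)·tan²(60°) = 6.134 × 3.0 = 18.4.
Effective surcharge at the founding depth q = γ·D_f = 17.7 × 1.9 = 33.63 kPa.
q_ult = q·N_q + 0.5·γ·B·N_γ·s_γ
     = 33.63 × 18.401 + 0.5 × 17.7 × 2.4 × 15.7 × 0.8
     = 618.83 + 266.77 = 885.6 kPa.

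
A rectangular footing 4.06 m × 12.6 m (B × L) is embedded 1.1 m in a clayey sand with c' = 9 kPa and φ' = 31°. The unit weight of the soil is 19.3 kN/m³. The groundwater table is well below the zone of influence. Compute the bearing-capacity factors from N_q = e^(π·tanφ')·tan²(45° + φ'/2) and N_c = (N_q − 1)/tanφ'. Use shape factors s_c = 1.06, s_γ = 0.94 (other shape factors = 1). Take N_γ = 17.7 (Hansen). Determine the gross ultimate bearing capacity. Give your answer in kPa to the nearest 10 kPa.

q_ult ≈ 1400 kPa

tan31° = 0.6009, so N_q = e^(π×0.6009)·tan²(60.5°) = 6.604 × 3.124 = 20.63.
N_c = (20.63 − 1)/tan31° = 32.67.
Overburden at base level: q = 19.3 × 1.1 = 21.23 kPa.
Cohesion term c·N_c·s_c = 9 × 32.671 × 1.06 = 311.68 kPa; surcharge term q·N_q = 21.23 × 20.631 = 437.99 kPa; self-weight term 0.5·γ·B·N_γ·s_γ = 0.5 × 19.3 × 4.06 × 17.7 × 0.94 = 651.86 kPa.
q_ult = 311.68 + 437.99 + 651.86 = 1401.5 kPa.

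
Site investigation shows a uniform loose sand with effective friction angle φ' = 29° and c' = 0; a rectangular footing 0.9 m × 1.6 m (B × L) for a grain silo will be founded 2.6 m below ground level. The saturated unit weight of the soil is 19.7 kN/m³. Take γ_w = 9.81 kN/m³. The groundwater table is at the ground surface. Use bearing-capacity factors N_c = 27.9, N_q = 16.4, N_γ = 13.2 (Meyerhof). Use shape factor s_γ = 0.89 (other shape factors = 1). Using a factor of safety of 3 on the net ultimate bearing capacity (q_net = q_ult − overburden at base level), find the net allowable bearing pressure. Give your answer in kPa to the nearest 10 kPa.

Water table at ground surface, so effective unit weight γ' = 19.7 − 9.81 = 9.89 kN/m³ is used throughout; overburden q = 9.89 × 2.6 = 25.714 kPa; the same γ' applies in the ½γBN_γ term.
Surcharge term q·N_q = 25.714 × 16.4 = 421.71 kPa; self-weight term 0.5·γ·B·N_γ·s_γ = 0.5 × 9.89 × 0.9 × 13.2 × 0.89 = 52.284 kPa.
q_ult = 421.71 + 52.284 = 473.99 kPa.
q_net = 473.99 − 25.714 = 448.28 kPa.
q_all(net) = 448.28 / 3 = 149.43 kPa.

q_all(net) ≈ 150 kPa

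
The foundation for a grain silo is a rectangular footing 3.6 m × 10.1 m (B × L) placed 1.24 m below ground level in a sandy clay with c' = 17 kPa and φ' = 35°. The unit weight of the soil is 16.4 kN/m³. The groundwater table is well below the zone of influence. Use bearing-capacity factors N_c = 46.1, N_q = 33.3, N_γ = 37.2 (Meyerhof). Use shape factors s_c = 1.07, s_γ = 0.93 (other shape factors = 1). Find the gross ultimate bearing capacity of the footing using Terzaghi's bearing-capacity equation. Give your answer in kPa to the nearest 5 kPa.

q = γ·D_f = 16.4 × 1.24 = 20.336 kPa.
c·N_c·s_c = 17 × 46.1 × 1.07 = 838.56 kPa
q·N_q = 20.336 × 33.3 = 677.19 kPa
0.5·γ·B·N_γ·s_γ = 0.5 × 16.4 × 3.6 × 37.2 × 0.93 = 1021.3 kPa
q_ult = 838.56 + 677.19 + 1021.3 = 2537 kPa.

q_ult ≈ 2535 kPa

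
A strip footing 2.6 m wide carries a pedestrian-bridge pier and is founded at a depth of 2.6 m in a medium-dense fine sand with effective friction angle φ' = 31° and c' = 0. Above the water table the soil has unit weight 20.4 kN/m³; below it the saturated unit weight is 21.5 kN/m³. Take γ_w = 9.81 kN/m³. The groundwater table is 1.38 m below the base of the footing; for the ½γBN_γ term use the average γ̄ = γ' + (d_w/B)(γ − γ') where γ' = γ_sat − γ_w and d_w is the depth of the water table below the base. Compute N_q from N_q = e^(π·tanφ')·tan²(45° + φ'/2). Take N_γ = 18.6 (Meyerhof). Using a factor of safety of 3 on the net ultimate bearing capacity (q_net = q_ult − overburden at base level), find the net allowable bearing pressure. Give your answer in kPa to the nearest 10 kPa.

N_q = e^(π·tan31°)·tan²(60.5°) = 20.63.
Overburden at base level: q = 20.4 × 2.6 = 53.04 kPa.
The water table is 1.38 m below the base (< B = 2.6 m), so the ½γBN_γ term uses γ̄ = γ' + (d_w/B)(γ − γ') = 11.69 + (1.38/2.6)(20.4 − 11.69) = 16.313 kN/m³.
Surcharge term q·N_q = 53.04 × 20.631 = 1094.3 kPa; self-weight term 0.5·γ·B·N_γ = 0.5 × 16.313 × 2.6 × 18.6 = 394.45 kPa.
q_ult = 1094.3 + 394.45 = 1488.7 kPa.
q_net = 1488.7 − 53.04 = 1435.7 kPa.
q_all(net) = 1435.7 / 3 = 478.56 kPa.

q_all(net) ≈ 480 kPa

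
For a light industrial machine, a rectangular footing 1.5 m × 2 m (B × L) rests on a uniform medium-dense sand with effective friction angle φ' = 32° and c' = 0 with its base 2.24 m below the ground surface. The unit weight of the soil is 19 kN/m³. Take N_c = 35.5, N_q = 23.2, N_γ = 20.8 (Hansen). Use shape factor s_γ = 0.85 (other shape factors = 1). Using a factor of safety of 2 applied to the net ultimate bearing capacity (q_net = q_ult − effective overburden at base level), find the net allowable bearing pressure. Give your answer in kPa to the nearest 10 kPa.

q_all(net) ≈ 600 kPa

q = γ·D_f = 19 × 2.24 = 42.56 kPa.
q·N_q = 42.56 × 23.2 = 987.39 kPa
0.5·γ·B·N_γ·s_γ = 0.5 × 19 × 1.5 × 20.8 × 0.85 = 251.94 kPa
q_ult = 987.39 + 251.94 = 1239.3 kPa.
Net ultimate: q_net = 1239.3 − 42.56 = 1196.8 kPa.
q_all(net) = 1196.8 / 2 = 598.39 kPa.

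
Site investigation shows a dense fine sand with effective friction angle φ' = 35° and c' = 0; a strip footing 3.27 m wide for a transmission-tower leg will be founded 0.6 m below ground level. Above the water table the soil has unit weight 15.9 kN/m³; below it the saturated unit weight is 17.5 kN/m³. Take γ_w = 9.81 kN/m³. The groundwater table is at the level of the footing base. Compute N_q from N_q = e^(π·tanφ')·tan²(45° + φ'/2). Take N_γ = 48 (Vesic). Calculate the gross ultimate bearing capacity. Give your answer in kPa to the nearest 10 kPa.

tan35° = 0.7002, so N_q = e^(π×0.7002)·tan²(62.5°) = 9.023 × 3.69 = 33.3.
Overburden at base level: q = 15.9 × 0.6 = 9.54 kPa.
Below the base the soil is submerged, so the ½γBN_γ term uses γ' = 17.5 − 9.81 = 7.69 kN/m³.
Surcharge term q·N_q = 9.54 × 33.296 = 317.64 kPa; self-weight term 0.5·γ·B·N_γ = 0.5 × 7.69 × 3.27 × 48 = 603.51 kPa.
q_ult = 317.64 + 603.51 = 921.16 kPa.

q_ult ≈ 920 kPa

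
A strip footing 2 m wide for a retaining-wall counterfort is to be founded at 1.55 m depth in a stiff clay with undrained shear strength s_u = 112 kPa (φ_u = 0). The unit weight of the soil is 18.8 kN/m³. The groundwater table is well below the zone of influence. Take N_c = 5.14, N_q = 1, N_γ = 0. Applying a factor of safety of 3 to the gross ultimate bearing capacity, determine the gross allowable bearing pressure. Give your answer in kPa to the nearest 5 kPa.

q_all ≈ 200 kPa

q = γ·D_f = 18.8 × 1.55 = 29.14 kPa.
c·N_c = 112 × 5.14 = 575.68 kPa
q·N_q = 29.14 × 1 = 29.14 kPa
q_ult = 575.68 + 29.14 = 604.82 kPa.
q_all = q_ult / FS = 604.82 / 3 = 201.61 kPa.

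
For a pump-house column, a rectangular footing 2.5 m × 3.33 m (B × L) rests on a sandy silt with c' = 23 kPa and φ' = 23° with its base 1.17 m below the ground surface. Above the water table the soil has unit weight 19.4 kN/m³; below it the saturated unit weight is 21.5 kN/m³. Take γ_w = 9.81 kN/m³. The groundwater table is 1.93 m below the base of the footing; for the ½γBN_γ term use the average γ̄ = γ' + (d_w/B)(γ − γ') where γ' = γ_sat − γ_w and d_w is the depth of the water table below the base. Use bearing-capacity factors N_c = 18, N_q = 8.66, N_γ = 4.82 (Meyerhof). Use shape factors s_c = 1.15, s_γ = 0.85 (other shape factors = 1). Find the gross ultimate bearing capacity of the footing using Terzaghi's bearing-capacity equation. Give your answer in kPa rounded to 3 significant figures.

Effective surcharge at the founding depth q = γ·D_f = 19.4 × 1.17 = 22.698 kPa.
With d_w = 1.93 m < B, γ̄ = 11.69 + (1.93/2.5) × (19.4 − 11.69) = 17.642 kN/m³.
q_ult = c·N_c·s_c + q·N_q + 0.5·γ·B·N_γ·s_γ
     = 23 × 18 × 1.15 + 22.698 × 8.66 + 0.5 × 17.642 × 2.5 × 4.82 × 0.85
     = 476.1 + 196.56 + 90.35 = 763.01 kPa.

q_ult ≈ 763 kPa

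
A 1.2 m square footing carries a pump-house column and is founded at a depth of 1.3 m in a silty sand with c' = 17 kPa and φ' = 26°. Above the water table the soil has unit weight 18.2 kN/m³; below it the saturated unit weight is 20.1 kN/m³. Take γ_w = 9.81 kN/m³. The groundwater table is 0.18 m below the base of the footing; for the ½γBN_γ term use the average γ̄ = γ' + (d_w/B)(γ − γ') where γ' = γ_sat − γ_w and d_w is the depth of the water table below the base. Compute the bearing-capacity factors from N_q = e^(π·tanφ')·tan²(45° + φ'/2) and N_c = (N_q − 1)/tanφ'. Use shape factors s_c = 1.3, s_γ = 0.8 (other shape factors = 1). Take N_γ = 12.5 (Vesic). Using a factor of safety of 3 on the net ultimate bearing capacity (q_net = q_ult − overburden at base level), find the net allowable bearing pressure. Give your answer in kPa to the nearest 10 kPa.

q_all(net) ≈ 270 kPa

N_q = e^(π·tan26°)·tan²(58°) = 11.85; N_c = (N_q − 1)/tanφ' = 22.25.
q = γ·D_f = 18.2 × 1.3 = 23.66 kPa.
γ' = 10.29 kN/m³; averaging over the depth B below the base, γ̄ = γ' + (d_w/B)(γ − γ') = 11.477 kN/m³.
c·N_c·s_c = 17 × 22.254 × 1.3 = 491.82 kPa
q·N_q = 23.66 × 11.854 = 280.47 kPa
0.5·γ·B·N_γ·s_γ = 0.5 × 11.477 × 1.2 × 12.5 × 0.8 = 68.859 kPa
q_ult = 491.82 + 280.47 + 68.859 = 841.15 kPa.
q_net = 841.15 − 23.66 = 817.49 kPa.
q_all(net) = 817.49 / 3 = 272.5 kPa.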